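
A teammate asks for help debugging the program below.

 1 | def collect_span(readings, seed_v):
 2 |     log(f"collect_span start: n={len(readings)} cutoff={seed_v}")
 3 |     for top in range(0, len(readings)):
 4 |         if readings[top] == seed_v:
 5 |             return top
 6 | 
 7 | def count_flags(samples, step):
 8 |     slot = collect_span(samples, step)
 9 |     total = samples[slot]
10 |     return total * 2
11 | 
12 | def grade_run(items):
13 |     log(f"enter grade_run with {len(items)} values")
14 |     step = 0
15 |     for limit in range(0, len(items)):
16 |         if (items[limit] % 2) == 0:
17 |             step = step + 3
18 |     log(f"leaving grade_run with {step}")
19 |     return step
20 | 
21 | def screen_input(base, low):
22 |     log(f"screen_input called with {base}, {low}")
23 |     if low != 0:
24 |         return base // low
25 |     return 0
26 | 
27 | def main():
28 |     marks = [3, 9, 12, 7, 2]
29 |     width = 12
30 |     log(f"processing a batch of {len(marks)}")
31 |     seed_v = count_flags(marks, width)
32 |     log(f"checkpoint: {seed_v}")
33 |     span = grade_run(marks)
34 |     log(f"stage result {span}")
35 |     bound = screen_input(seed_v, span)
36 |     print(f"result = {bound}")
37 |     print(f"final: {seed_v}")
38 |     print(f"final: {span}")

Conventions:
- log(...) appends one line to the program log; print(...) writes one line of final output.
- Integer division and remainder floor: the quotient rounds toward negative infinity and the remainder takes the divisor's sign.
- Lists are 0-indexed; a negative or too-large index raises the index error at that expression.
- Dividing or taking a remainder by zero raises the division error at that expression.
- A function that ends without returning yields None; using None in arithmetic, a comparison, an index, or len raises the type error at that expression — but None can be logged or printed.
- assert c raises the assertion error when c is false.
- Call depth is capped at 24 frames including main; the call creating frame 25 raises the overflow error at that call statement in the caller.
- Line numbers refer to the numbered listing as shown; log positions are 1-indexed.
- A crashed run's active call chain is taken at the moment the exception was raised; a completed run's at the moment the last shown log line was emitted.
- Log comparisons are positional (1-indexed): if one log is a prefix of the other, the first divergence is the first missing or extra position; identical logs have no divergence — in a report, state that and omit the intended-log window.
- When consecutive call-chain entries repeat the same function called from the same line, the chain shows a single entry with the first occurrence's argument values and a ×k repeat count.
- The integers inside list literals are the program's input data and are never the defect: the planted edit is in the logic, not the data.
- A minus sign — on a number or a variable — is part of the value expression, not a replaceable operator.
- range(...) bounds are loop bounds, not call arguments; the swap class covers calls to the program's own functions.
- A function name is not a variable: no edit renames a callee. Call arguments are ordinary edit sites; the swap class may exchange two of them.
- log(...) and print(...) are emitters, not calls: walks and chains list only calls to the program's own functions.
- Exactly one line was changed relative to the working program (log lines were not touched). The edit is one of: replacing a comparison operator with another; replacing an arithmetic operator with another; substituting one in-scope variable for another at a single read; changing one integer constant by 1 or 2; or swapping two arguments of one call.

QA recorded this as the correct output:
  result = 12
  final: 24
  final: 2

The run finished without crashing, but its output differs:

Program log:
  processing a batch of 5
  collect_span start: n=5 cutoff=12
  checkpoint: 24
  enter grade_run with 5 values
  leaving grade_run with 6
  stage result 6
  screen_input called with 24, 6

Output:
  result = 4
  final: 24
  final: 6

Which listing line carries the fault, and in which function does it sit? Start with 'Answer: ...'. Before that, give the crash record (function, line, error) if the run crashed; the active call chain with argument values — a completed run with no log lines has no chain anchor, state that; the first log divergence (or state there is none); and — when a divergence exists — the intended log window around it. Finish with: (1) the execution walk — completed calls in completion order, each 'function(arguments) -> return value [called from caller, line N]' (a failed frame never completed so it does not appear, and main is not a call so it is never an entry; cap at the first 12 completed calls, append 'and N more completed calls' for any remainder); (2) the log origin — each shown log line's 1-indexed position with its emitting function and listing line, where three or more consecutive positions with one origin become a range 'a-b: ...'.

Answer: the defect is in grade_run at line 17.
Core observation: Everything matches until log position 5, which reads 'leaving grade_run with 6' in place of 'leaving grade_run with 2'.
Call chain: main -> screen_input(24, 6) (called at line 35).
First divergence: position 5; shown 'leaving grade_run with 6' vs intended 'leaving grade_run with 2'.
Intended log window:
  3: checkpoint: 24
  4: enter grade_run with 5 values
  5: leaving grade_run with 2
  6: stage result 2
Execution walk:
  collect_span([3, 9, 12, 7, 2], 12) -> 2  [called from count_flags, line 8]
  count_flags([3, 9, 12, 7, 2], 12) -> 24  [called from main, line 31]
  grade_run([3, 9, 12, 7, 2]) -> 6  [called from main, line 33]
  screen_input(24, 6) -> 4  [called from main, line 35]
Log origin:
  1: from main, line 30
  2: from collect_span, line 2
  3: from main, line 32
  4: from grade_run, line 13
  5: from grade_run, line 18
  6: from main, line 34
  7: from screen_input, line 22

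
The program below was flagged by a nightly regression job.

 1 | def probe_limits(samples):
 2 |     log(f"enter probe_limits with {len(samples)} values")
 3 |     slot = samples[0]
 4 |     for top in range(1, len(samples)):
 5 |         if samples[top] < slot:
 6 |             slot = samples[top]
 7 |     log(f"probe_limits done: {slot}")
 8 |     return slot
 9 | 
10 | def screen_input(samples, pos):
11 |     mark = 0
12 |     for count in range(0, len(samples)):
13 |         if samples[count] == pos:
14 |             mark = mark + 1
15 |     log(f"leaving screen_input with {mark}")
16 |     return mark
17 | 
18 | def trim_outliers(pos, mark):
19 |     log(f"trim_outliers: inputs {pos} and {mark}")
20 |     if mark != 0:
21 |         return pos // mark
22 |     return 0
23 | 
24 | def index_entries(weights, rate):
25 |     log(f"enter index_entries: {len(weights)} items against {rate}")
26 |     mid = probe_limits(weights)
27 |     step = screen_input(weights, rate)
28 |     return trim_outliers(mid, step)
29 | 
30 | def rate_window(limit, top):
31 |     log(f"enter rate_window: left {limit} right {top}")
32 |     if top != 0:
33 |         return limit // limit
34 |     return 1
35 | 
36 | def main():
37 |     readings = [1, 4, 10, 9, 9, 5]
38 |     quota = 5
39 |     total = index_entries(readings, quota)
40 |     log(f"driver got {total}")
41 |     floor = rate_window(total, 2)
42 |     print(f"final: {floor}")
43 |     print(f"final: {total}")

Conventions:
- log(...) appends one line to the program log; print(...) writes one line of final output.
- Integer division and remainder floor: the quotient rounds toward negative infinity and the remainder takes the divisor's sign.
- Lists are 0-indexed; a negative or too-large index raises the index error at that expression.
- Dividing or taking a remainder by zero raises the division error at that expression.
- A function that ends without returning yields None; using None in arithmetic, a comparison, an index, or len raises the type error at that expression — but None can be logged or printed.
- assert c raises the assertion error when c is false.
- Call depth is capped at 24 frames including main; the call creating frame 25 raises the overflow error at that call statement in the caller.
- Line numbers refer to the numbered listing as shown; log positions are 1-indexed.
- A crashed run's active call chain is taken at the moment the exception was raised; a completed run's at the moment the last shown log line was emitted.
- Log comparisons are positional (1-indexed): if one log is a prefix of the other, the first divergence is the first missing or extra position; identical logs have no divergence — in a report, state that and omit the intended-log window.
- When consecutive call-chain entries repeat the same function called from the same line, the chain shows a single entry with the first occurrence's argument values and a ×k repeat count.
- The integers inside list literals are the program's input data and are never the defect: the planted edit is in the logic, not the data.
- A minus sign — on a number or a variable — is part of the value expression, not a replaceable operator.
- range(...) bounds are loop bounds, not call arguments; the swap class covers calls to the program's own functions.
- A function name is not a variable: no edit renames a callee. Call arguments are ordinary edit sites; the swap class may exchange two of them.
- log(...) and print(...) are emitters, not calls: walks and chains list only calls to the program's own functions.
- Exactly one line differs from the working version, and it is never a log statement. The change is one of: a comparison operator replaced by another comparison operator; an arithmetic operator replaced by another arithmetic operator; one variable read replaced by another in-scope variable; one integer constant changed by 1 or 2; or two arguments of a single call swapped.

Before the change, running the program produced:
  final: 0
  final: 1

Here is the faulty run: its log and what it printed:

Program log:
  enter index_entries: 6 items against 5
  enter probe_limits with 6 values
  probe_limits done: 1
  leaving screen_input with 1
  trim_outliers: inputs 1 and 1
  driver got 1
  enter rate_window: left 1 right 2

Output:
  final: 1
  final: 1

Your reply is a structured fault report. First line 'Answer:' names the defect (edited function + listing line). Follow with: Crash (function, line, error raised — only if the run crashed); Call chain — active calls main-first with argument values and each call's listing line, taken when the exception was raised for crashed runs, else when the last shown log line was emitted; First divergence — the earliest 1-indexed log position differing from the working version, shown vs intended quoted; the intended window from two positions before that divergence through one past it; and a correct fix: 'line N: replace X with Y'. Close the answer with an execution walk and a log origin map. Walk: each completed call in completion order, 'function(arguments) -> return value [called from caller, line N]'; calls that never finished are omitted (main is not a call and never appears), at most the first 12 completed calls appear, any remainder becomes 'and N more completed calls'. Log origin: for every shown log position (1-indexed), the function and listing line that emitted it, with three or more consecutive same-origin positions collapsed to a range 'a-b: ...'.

Answer: the defect is in rate_window at line 33.
The tell: No log line changed; the fault shows up purely in the output.
Call chain: main -> rate_window(1, 2) (called at line 41).
First divergence: none (the log streams are identical).
Execution walk:
  probe_limits([1, 4, 10, 9, 9, 5]) -> 1  [called from index_entries, line 26]
  screen_input([1, 4, 10, 9, 9, 5], 5) -> 1  [called from index_entries, line 27]
  trim_outliers(1, 1) -> 1  [called from index_entries, line 28]
  index_entries([1, 4, 10, 9, 9, 5], 5) -> 1  [called from main, line 39]
  rate_window(1, 2) -> 1  [called from main, line 41]
Log line origins:
  1: emitted by index_entries (line 25)
  2: emitted by probe_limits (line 2)
  3: emitted by probe_limits (line 7)
  4: emitted by screen_input (line 15)
  5: emitted by trim_outliers (line 19)
  6: emitted by main (line 40)
  7: emitted by rate_window (line 31)
A correct fix: line 33: replace `limit // limit` with `limit // top`.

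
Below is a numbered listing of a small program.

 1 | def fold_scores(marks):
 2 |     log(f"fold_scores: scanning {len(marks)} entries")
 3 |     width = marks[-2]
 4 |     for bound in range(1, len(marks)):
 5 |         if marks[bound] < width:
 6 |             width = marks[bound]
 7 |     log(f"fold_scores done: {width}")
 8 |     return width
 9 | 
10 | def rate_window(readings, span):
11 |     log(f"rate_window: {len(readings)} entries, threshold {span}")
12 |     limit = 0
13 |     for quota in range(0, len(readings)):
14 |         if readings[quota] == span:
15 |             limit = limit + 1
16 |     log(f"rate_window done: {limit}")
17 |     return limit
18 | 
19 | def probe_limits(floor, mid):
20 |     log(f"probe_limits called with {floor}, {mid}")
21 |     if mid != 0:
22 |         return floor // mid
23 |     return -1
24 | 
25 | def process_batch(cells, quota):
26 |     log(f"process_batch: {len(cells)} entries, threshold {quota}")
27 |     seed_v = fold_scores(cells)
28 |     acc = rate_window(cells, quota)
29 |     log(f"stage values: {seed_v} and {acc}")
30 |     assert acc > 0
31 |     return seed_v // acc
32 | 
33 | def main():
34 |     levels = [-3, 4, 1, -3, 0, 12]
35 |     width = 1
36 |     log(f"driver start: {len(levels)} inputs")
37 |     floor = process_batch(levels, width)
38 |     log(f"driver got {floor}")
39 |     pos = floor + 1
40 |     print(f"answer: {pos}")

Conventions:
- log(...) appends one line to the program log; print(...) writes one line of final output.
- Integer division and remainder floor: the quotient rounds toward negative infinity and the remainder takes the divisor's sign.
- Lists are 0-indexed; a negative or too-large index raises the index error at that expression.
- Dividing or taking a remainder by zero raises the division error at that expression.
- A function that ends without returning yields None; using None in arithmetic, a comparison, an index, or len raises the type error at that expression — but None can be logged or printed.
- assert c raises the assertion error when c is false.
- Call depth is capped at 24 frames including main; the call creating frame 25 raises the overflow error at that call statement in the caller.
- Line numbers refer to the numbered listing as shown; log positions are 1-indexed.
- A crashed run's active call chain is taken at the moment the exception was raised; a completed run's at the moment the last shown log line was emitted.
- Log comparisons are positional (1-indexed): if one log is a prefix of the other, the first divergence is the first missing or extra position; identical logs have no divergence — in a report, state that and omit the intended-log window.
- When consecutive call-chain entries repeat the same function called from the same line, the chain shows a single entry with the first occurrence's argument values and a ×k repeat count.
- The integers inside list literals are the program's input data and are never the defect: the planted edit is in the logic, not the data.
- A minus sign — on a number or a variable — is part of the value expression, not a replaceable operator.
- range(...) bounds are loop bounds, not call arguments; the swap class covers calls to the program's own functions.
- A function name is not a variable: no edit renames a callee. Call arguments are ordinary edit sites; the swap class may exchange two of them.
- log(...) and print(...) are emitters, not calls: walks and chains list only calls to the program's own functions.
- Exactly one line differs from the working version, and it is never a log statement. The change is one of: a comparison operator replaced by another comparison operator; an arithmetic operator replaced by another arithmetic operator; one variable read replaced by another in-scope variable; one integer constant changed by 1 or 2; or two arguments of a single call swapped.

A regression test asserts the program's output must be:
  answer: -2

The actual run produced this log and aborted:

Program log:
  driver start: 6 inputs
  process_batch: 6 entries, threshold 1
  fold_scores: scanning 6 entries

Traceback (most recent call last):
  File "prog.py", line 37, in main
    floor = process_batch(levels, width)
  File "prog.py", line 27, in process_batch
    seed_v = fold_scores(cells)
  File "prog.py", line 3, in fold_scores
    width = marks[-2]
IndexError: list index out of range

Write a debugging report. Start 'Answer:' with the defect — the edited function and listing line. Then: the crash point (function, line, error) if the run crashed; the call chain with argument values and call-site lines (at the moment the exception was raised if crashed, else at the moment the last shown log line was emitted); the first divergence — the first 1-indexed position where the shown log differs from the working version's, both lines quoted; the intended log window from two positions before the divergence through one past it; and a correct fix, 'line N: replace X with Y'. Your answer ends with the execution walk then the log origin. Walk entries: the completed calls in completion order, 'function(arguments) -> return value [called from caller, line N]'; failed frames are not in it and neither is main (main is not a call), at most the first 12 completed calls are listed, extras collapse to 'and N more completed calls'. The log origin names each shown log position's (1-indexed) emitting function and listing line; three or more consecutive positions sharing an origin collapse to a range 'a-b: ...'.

Answer: the defect is in fold_scores at line 3.
Core observation: The faulty run's log stops after 3 lines; the working version's next line would be 'fold_scores done: -3'.
Crash: fold_scores, line 3, IndexError.
Call chain: main -> process_batch([-3, 4, 1, -3, 0, 12], 1) (called at line 37) -> fold_scores([-3, 4, 1, -3, 0, 12]) (called at line 27).
First divergence: position 4 (shown log ended at 3 lines; the working version continues: 'fold_scores done: -3').
Intended log window:
  2: process_batch: 6 entries, threshold 1
  3: fold_scores: scanning 6 entries
  4: fold_scores done: -3
  5: rate_window: 6 entries, threshold 1
Execution walk:
  (no call completed)
Log origins:
  1: logged in main at line 36
  2: logged in process_batch at line 26
  3: logged in fold_scores at line 2
A correct fix: line 3: replace `-2` with `0`.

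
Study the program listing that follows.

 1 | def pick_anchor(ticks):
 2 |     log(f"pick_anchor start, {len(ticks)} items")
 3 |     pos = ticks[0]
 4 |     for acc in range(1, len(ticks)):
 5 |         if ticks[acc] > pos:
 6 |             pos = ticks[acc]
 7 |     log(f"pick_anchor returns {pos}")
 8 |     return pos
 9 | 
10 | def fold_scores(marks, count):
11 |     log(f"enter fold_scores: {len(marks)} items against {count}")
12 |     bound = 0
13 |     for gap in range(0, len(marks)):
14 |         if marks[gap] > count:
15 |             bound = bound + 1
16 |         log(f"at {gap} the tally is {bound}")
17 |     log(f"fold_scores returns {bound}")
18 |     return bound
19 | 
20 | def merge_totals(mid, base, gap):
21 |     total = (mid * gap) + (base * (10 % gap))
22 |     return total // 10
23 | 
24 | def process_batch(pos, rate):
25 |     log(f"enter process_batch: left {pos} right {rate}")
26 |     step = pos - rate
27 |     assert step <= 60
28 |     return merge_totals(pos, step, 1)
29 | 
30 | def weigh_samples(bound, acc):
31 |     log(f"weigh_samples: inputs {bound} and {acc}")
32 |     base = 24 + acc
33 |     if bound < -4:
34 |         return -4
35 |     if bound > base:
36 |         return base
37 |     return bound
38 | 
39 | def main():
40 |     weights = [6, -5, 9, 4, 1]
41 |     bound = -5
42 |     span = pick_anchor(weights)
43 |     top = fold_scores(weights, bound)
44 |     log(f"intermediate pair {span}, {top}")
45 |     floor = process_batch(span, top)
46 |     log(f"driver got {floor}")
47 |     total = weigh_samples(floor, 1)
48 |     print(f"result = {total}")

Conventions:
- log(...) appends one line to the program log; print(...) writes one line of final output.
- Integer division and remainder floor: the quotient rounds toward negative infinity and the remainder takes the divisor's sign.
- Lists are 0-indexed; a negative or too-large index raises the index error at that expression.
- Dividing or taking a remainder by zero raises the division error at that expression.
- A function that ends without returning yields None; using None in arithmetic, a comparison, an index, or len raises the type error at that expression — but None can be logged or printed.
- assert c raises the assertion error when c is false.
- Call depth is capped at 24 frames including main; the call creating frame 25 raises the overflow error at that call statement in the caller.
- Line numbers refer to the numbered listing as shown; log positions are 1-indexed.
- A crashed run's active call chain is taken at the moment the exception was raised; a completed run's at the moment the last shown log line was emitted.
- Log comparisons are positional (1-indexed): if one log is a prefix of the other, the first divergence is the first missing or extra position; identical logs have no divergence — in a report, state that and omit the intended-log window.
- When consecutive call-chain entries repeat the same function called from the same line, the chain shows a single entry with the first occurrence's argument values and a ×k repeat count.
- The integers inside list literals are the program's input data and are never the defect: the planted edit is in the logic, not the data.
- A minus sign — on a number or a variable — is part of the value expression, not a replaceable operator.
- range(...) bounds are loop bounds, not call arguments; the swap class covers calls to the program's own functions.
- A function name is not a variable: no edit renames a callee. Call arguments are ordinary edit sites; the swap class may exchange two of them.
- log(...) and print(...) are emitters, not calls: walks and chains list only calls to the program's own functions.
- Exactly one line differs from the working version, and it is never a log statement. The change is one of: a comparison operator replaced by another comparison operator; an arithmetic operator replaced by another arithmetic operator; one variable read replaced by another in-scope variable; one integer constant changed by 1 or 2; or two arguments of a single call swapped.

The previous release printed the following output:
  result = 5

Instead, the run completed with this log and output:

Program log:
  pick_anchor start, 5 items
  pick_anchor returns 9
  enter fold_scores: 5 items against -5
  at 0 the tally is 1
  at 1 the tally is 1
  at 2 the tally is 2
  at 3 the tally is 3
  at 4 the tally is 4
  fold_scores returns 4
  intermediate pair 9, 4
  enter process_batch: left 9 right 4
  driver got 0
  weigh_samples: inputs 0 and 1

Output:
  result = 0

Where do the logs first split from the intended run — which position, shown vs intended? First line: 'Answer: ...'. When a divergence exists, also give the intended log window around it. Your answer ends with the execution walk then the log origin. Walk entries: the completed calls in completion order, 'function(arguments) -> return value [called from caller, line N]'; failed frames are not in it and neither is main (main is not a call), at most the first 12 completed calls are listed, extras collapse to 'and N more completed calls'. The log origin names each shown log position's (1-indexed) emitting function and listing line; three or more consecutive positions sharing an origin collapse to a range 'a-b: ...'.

Answer: position 12 — shown 'driver got 0', intended 'driver got 5'.
Intended log window:
  10: intermediate pair 9, 4
  11: enter process_batch: left 9 right 4
  12: driver got 5
  13: weigh_samples: inputs 5 and 1
Execution walk:
  pick_anchor([6, -5, 9, 4, 1]) -> 9  [called from main, line 42]
  fold_scores([6, -5, 9, 4, 1], -5) -> 4  [called from main, line 43]
  merge_totals(9, 5, 1) -> 0  [called from process_batch, line 28]
  process_batch(9, 4) -> 0  [called from main, line 45]
  weigh_samples(0, 1) -> 0  [called from main, line 47]
Log line origins:
  1 — pick_anchor, line 2
  2 — pick_anchor, line 7
  3 — fold_scores, line 11
  4-8 — fold_scores, line 16
  9 — fold_scores, line 17
  10 — main, line 44
  11 — process_batch, line 25
  12 — main, line 46
  13 — weigh_samples, line 31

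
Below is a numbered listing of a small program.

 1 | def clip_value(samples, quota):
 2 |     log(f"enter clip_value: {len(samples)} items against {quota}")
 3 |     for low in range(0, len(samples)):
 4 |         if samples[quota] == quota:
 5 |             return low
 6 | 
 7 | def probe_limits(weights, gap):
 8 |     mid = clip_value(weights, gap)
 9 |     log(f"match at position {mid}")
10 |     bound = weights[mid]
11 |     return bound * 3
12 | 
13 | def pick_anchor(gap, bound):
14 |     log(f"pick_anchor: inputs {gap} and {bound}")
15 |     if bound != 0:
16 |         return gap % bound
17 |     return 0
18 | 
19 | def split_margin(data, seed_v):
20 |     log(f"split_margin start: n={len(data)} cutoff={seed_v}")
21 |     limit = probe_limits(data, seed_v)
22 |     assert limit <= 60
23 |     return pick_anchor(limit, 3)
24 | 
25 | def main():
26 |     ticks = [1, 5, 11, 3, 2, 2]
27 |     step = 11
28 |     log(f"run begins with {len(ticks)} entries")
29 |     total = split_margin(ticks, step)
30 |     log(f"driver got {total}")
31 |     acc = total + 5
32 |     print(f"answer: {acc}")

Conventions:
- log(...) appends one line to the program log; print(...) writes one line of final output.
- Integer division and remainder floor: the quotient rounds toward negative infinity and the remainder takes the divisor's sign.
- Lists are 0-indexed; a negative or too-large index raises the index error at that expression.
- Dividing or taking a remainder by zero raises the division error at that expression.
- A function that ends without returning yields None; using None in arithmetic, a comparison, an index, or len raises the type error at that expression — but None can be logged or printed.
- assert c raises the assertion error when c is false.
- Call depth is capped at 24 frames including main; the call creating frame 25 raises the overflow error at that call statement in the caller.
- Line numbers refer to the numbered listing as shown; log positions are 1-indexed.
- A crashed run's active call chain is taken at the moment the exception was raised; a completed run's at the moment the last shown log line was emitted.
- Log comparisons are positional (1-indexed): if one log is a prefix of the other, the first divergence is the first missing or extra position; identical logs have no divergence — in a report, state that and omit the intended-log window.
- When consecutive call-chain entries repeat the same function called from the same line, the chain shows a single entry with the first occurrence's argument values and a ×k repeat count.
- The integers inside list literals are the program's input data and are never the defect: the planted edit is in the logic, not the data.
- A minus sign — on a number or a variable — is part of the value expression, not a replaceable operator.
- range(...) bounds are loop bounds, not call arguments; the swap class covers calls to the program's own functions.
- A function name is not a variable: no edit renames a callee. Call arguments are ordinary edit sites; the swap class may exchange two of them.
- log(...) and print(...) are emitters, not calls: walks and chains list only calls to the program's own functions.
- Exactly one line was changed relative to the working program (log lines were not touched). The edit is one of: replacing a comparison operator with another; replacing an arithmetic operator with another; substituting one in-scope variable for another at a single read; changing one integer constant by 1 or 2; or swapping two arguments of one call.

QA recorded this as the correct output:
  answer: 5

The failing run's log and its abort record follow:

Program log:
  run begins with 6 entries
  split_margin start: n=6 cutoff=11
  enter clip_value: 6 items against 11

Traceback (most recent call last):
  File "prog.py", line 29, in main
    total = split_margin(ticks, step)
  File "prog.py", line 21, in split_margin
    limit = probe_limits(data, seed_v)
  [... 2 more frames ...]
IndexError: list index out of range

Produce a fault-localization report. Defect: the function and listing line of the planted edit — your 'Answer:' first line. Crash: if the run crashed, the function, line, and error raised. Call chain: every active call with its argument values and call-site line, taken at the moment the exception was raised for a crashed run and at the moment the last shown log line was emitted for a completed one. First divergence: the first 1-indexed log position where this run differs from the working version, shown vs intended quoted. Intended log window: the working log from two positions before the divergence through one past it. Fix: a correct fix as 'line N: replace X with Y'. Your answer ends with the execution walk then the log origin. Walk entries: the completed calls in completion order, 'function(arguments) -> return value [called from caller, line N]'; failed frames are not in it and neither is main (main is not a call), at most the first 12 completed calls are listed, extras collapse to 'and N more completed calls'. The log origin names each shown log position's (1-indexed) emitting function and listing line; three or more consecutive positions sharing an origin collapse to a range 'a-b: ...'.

Answer: the defect is in clip_value at line 4.
The tell: After 3 matching log lines the faulty run goes silent, while the working version continues with 'match at position 2'.
Crash: clip_value, line 4, IndexError.
Call chain: main -> split_margin([1, 5, 11, 3, 2, 2], 11) (called at line 29) -> probe_limits([1, 5, 11, 3, 2, 2], 11) (called at line 21) -> clip_value([1, 5, 11, 3, 2, 2], 11) (called at line 8).
First divergence: position 4 — the faulty run's log ends after 3 lines; the working version continues with 'match at position 2'.
Intended log window:
  2: split_margin start: n=6 cutoff=11
  3: enter clip_value: 6 items against 11
  4: match at position 2
  5: pick_anchor: inputs 33 and 3
Execution walk:
  (no call completed)
Log origins:
  1: logged in main at line 28
  2: logged in split_margin at line 20
  3: logged in clip_value at line 2
A correct fix: line 4: replace `samples[quota]` with `samples[low]`.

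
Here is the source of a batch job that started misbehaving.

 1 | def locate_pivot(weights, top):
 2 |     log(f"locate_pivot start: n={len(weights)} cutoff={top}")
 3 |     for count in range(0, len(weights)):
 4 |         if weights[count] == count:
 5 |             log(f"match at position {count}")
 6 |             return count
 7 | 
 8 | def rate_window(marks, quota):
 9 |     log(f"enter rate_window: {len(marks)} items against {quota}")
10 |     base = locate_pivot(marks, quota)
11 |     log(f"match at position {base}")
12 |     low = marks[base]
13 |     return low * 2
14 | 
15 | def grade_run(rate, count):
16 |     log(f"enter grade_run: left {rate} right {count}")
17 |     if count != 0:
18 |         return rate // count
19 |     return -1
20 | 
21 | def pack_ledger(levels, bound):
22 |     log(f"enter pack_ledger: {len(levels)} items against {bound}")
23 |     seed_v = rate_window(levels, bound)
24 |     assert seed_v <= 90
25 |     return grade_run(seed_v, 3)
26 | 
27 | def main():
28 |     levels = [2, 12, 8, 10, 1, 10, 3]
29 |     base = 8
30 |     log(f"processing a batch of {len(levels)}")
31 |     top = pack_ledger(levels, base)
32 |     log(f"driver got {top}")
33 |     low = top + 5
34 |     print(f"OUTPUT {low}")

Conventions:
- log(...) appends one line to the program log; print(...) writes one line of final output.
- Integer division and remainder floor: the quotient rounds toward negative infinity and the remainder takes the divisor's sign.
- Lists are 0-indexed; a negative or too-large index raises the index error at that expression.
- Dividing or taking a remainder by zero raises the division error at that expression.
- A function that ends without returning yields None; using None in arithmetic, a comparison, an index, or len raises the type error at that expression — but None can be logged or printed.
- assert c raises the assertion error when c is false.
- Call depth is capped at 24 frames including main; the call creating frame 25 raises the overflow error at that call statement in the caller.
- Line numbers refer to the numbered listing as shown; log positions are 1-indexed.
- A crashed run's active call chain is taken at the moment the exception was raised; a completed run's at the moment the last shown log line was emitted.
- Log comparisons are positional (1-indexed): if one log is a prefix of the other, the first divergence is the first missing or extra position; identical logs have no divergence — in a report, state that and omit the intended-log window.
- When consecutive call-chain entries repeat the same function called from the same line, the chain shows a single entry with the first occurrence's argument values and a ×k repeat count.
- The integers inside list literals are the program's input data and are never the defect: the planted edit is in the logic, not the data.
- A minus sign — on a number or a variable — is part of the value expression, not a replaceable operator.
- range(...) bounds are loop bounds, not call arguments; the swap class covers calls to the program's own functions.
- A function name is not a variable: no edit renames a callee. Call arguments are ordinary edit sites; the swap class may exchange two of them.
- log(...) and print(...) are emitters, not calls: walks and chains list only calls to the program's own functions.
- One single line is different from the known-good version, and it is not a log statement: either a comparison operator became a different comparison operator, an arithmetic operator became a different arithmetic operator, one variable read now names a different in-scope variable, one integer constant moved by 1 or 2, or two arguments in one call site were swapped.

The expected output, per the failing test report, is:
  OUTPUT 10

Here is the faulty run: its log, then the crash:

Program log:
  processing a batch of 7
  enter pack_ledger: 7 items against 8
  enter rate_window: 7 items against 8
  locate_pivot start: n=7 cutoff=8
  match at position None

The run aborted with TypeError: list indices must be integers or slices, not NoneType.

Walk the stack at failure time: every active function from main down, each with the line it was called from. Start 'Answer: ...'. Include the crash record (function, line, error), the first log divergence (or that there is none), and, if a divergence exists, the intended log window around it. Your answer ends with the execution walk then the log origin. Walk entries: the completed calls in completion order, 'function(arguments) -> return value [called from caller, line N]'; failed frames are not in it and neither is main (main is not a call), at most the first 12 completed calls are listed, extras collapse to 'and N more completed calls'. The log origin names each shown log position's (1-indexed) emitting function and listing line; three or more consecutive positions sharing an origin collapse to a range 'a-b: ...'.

Answer: main -> pack_ledger (called at line 31) -> rate_window (called at line 23).
Key observation: Position 5 is the first bad log line: 'match at position None' should read 'match at position 2'.
Crash: rate_window, line 12, TypeError.
First divergence: position 5; shown 'match at position None' vs intended 'match at position 2'.
Intended log window:
  3: enter rate_window: 7 items against 8
  4: locate_pivot start: n=7 cutoff=8
  5: match at position 2
  6: match at position 2
Execution walk:
  locate_pivot([2, 12, 8, 10, 1, 10, 3], 8) -> None  [called from rate_window, line 10]
Log origins:
  1 — main, line 30
  2 — pack_ledger, line 22
  3 — rate_window, line 9
  4 — locate_pivot, line 2
  5 — rate_window, line 11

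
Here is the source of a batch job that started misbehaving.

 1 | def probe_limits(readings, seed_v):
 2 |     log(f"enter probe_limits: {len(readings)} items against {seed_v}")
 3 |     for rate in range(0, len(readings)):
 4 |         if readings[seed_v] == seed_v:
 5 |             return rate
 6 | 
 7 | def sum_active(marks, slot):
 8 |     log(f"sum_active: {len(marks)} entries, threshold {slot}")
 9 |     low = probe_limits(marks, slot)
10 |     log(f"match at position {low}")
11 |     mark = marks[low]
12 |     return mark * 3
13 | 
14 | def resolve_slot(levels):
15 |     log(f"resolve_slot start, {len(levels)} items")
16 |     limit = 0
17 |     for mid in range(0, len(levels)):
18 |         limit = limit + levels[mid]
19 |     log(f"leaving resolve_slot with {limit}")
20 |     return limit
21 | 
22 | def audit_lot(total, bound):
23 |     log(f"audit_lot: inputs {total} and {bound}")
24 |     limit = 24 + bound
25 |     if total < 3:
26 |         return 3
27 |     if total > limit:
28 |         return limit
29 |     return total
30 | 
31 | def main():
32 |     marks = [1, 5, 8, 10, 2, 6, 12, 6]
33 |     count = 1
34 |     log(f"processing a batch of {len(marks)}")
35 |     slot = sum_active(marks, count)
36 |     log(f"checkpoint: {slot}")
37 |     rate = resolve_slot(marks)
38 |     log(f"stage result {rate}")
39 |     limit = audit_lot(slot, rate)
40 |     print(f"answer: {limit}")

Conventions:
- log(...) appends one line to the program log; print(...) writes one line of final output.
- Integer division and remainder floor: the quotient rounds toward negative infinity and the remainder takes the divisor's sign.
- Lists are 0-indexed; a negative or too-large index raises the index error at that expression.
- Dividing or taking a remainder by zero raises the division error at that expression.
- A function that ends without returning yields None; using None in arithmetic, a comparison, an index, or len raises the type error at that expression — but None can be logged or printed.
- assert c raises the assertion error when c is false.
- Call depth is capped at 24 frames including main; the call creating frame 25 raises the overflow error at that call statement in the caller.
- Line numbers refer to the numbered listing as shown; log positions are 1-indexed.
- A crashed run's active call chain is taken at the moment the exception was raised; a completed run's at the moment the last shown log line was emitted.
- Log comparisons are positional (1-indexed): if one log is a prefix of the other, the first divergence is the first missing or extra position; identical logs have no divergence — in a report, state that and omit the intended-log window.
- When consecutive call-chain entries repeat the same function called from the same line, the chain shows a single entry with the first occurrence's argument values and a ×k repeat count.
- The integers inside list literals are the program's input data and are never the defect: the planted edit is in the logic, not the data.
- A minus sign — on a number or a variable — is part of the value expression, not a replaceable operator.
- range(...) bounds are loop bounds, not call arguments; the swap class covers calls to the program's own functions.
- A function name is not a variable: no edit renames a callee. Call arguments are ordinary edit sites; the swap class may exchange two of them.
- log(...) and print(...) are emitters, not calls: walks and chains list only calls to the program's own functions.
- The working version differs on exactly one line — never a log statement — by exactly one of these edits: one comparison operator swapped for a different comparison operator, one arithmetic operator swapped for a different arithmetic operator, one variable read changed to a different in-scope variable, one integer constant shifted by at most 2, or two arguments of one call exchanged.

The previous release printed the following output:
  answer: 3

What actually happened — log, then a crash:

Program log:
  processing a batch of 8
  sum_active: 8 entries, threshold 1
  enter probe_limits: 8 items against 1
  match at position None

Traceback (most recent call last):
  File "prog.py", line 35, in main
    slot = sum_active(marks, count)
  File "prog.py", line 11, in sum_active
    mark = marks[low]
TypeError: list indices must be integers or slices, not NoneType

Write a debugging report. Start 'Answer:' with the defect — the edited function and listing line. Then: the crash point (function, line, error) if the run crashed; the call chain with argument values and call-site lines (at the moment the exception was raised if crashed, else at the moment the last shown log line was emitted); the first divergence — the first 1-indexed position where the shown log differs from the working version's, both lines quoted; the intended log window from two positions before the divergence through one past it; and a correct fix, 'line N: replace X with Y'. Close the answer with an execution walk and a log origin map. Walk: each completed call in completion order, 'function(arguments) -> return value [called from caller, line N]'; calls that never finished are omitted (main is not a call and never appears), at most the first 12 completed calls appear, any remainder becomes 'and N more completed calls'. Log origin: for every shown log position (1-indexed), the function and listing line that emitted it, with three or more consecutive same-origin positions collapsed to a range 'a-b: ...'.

Answer: the defect is in probe_limits at line 4.
The tell: The earliest visible damage is log position 4 — 'match at position None' rather than the intended 'match at position 0'.
Crash: sum_active, line 11, TypeError.
Call chain: main -> sum_active([1, 5, 8, 10, 2, 6, 12, 6], 1) (called at line 35).
First divergence: position 4 — the shown line 'match at position None' should read 'match at position 0'.
Intended log window:
  2: sum_active: 8 entries, threshold 1
  3: enter probe_limits: 8 items against 1
  4: match at position 0
  5: checkpoint: 3
Execution walk:
  probe_limits([1, 5, 8, 10, 2, 6, 12, 6], 1) -> None  [called from sum_active, line 9]
Origin of each log line:
  1: from main, line 34
  2: from sum_active, line 8
  3: from probe_limits, line 2
  4: from sum_active, line 10
A correct fix: line 4: replace `readings[seed_v]` with `readings[rate]`.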